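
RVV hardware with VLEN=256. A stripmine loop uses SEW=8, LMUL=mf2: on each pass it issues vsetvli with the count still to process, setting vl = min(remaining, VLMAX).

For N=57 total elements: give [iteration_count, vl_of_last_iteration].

lanes per group: 256·1/2/8 = 16
N=57: ⌈57/16⌉ = 4 iters; last vl = 57 − 3×16 = 9

[iterations, last_vl] = [4, 9]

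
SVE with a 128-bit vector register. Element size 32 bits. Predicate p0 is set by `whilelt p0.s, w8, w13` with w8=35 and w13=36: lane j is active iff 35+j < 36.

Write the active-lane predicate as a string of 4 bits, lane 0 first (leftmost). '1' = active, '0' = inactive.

lane count: 128 div 32 = 4
active while 35+j < 36, i.e. j ∈ [0,1) capped at 4 ⇒ 1
bits (lane 0 leftmost): 1000

predicate = 1000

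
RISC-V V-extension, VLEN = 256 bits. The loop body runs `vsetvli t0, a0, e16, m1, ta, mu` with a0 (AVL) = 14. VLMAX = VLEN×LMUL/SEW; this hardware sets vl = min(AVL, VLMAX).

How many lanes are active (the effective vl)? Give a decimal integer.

vl = 14

lanes per group: 256·1/16 = 16
vl ← min(14, 16) = 14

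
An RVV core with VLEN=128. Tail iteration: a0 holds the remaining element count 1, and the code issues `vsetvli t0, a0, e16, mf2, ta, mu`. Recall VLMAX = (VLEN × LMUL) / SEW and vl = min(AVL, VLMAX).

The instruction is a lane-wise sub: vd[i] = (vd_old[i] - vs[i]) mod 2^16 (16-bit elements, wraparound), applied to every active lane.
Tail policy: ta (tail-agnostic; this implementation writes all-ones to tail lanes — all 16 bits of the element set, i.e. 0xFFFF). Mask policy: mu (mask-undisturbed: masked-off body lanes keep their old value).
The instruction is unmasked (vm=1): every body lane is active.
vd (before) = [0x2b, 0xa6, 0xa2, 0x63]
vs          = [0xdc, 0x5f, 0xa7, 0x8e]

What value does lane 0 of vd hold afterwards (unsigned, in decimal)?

vd[0] = 65359

lanes per group: 128·1/2/16 = 4
vl ← min(1, 4) = 1
lane  0: sub(0x2b,0xdc) ⇒ 0xff4f
lane  1: tail/ones ⇒ 0xffff
lane  2: tail/ones ⇒ 0xffff
lane  3: tail/ones ⇒ 0xffff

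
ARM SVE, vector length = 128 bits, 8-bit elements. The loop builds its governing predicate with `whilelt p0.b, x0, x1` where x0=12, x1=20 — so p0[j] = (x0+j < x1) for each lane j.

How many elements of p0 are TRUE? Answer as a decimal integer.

lane count: 128 div 8 = 16
active while 12+j < 20, i.e. j ∈ [0,8) capped at 16 ⇒ 8

vl = 8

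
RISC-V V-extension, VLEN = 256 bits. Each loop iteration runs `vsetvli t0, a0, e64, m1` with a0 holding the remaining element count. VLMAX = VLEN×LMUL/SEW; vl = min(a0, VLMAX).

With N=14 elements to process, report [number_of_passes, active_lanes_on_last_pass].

[iterations, last_vl] = [4, 2]

lanes per group: 256·1/64 = 4
N=14: ⌈14/4⌉ = 4 iters; last vl = 14 − 3×4 = 2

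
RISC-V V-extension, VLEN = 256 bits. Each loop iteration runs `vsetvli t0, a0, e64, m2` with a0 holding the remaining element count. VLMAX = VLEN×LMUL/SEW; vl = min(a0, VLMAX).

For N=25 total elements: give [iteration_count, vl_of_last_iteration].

VLMAX = (256 × 2) / 64 = 8 lanes
N=25: ⌈25/8⌉ = 4 iters; last vl = 25 − 3×8 = 1

[iterations, last_vl] = [4, 1]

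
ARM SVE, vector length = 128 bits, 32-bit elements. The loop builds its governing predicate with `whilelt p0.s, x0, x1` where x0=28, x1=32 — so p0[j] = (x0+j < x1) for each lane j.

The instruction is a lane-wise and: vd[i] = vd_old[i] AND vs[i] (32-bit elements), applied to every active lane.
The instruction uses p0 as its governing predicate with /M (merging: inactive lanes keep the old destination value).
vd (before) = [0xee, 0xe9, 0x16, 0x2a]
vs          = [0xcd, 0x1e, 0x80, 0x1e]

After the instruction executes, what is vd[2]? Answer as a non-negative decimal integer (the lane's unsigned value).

128-bit reg / 32-bit elem → 4 lanes
whilelt: lane j active iff 28+j < 32 → j < 4 → 4 active
vd[0] and(0xee,0xcd) -> 0xcc
vd[1] and(0xe9,0x1e) -> 0x08
vd[2] and(0x16,0x80) -> 0x00
vd[3] and(0x2a,0x1e) -> 0x0a

vd[2] = 0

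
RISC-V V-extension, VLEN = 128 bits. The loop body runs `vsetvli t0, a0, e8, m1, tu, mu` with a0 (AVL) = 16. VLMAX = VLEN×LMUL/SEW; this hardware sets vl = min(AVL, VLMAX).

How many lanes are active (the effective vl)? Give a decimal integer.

vl = 16

lanes per group: 128·1/8 = 16
AVL=16 ≤ VLMAX=16, so vl = 16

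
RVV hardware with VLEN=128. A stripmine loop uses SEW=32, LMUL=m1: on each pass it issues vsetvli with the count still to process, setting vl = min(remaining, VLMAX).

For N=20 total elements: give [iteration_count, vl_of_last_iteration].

lanes per group: 128·1/32 = 4
N=20: ⌈20/4⌉ = 5 iters; last vl = 20 − 4×4 = 4

[iterations, last_vl] = [5, 4]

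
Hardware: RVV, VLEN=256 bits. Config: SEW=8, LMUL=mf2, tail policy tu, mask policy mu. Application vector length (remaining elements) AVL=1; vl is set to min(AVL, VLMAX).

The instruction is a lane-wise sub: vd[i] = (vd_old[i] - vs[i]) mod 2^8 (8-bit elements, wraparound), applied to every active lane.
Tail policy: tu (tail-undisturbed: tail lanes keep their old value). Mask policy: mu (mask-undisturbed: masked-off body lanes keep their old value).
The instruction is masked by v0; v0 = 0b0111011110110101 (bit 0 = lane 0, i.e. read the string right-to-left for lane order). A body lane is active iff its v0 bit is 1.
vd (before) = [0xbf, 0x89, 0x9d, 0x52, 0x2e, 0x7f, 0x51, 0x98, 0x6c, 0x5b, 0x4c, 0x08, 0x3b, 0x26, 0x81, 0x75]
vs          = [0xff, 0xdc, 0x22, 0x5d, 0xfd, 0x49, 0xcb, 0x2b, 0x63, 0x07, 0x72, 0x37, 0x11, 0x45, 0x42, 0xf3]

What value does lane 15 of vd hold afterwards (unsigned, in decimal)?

lanes per group: 256·1/2/8 = 16
vl = min(AVL, VLMAX) = min(1, 16) = 1
  i=0: sub(0xbf,0xff) → 192
  i=1: tail/keep → 137
  i=2: tail/keep → 157
  i=3: tail/keep → 82
  i=4: tail/keep → 46
  i=5: tail/keep → 127
  i=6: tail/keep → 81
  i=7: tail/keep → 152
  i=8: tail/keep → 108
  i=9: tail/keep → 91
  i=10: tail/keep → 76
  i=11: tail/keep → 8
  i=12: tail/keep → 59
  i=13: tail/keep → 38
  i=14: tail/keep → 129
  i=15: tail/keep → 117

vd[15] = 117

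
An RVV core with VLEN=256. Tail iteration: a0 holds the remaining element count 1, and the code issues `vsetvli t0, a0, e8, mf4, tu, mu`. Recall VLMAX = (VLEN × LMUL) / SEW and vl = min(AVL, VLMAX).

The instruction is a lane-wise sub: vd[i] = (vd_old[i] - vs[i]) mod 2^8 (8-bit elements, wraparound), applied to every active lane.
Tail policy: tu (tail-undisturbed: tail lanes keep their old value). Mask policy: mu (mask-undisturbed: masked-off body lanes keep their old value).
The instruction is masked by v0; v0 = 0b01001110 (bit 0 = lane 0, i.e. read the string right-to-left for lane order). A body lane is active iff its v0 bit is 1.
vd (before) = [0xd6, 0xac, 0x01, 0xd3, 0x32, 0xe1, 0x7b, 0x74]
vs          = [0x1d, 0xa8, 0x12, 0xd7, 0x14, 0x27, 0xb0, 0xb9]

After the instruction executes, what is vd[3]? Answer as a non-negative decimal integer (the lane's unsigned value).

VLMAX = VLEN×LMUL/SEW = 256×1/4/8 = 8
AVL=1 ≤ VLMAX=8, so vl = 1
vd[0] mask-off/keep -> 0xd6
vd[1] tail/keep -> 0xac
vd[2] tail/keep -> 0x01
vd[3] tail/keep -> 0xd3
vd[4] tail/keep -> 0x32
vd[5] tail/keep -> 0xe1
vd[6] tail/keep -> 0x7b
vd[7] tail/keep -> 0x74

vd[3] = 211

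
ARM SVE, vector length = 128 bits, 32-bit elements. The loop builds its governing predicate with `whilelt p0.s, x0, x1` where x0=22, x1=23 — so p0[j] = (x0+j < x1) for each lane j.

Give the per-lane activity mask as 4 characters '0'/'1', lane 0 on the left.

predicate = 1000

register lanes = 128/32 = 4
p0[j] = (22+j < 23); true for j=0..0 → 1 lanes set
bits (lane 0 leftmost): 1000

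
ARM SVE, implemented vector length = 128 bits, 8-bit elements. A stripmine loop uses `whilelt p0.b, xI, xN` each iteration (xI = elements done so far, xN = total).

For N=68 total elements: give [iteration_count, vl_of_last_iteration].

[iterations, last_vl] = [5, 4]

lane count: 128 div 8 = 16
iterations = ceil(68/16) = 5; final-pass vl = 4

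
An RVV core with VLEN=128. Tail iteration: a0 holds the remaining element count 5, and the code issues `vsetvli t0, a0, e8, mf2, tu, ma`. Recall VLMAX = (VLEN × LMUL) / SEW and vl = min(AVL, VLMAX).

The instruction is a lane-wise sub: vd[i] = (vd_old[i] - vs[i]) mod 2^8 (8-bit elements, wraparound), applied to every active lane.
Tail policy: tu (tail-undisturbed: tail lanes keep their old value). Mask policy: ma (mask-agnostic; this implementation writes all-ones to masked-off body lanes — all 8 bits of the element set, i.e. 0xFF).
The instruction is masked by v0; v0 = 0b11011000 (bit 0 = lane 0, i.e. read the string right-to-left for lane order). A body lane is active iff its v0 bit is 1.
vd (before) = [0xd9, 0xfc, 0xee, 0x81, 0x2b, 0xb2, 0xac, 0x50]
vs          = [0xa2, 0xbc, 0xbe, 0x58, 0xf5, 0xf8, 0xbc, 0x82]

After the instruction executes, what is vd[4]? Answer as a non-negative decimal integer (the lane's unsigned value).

VLMAX = (128 × 1/2) / 8 = 8 lanes
vl = min(AVL, VLMAX) = min(5, 8) = 5
  i=0: mask-off/ones → 255
  i=1: mask-off/ones → 255
  i=2: mask-off/ones → 255
  i=3: sub(0x81,0x58) → 41
  i=4: sub(0x2b,0xf5) → 54
  i=5: tail/keep → 178
  i=6: tail/keep → 172
  i=7: tail/keep → 80

vd[4] = 54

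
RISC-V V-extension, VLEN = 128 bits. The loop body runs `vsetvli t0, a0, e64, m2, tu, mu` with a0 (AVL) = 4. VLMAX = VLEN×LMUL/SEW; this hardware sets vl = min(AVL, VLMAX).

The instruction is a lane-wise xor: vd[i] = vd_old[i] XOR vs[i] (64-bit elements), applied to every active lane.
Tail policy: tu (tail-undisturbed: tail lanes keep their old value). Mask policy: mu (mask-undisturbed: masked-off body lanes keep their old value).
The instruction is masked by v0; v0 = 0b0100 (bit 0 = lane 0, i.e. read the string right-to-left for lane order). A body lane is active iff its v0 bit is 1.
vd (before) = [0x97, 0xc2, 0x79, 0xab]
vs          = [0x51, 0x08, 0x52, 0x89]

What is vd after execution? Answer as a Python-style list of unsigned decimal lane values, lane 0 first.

vd = [151, 194, 43, 171]

VLMAX = (128 × 2) / 64 = 4 lanes
vl ← min(4, 4) = 4
vd[0] mask-off/keep -> 0x97
vd[1] mask-off/keep -> 0xc2
vd[2] xor(0x79,0x52) -> 0x2b
vd[3] mask-off/keep -> 0xab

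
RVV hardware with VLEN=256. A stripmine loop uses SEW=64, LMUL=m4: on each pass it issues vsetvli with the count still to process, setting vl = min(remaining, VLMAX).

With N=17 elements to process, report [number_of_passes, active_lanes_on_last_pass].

[iterations, last_vl] = [2, 1]

VLMAX = VLEN×LMUL/SEW = 256×4/64 = 16
iterations = ceil(17/16) = 2; final-pass vl = 1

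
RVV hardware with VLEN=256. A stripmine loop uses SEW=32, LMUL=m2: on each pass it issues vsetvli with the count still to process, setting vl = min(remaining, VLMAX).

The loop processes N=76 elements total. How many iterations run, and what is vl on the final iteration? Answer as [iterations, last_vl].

[iterations, last_vl] = [5, 12]

VLMAX = VLEN×LMUL/SEW = 256×2/32 = 16
iterations = ceil(76/16) = 5; final-pass vl = 12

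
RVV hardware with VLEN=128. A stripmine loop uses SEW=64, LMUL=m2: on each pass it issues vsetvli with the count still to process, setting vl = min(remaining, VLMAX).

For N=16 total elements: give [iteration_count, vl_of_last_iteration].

[iterations, last_vl] = [4, 4]

VLMAX = (128 × 2) / 64 = 4 lanes
16 elements at 4/iter → 4 passes, remainder 4 on the last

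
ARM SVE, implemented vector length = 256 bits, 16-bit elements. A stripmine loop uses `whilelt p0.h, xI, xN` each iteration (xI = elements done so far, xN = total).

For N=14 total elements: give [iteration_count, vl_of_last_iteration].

register lanes = 256/16 = 16
14 elements at 16/iter → 1 passes, remainder 14 on the last

[iterations, last_vl] = [1, 14]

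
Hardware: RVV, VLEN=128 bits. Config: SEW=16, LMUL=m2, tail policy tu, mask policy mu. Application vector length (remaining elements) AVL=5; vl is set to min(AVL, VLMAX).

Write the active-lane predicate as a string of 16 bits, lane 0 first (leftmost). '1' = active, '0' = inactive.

predicate = 1111100000000000

lanes per group: 128·2/16 = 16
AVL=5 ≤ VLMAX=16, so vl = 5
bits (lane 0 leftmost): 1111100000000000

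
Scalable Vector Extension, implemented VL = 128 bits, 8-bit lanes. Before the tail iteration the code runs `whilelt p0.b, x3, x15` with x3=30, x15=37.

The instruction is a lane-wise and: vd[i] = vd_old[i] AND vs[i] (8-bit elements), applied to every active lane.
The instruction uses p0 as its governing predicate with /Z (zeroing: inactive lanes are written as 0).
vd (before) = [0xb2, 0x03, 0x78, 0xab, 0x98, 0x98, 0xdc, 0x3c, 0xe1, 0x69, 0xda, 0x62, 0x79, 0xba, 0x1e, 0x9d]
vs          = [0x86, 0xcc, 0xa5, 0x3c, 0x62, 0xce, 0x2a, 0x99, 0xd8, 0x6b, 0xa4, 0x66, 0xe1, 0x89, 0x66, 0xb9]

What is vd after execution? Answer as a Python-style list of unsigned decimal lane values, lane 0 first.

128-bit reg / 8-bit elem → 16 lanes
active while 30+j < 37, i.e. j ∈ [0,7) capped at 16 ⇒ 7
vd[0] and(0xb2,0x86) -> 0x82
vd[1] and(0x03,0xcc) -> 0x00
vd[2] and(0x78,0xa5) -> 0x20
vd[3] and(0xab,0x3c) -> 0x28
vd[4] and(0x98,0x62) -> 0x00
vd[5] and(0x98,0xce) -> 0x88
vd[6] and(0xdc,0x2a) -> 0x08
vd[7] tail/zero -> 0x00
vd[8] tail/zero -> 0x00
vd[9] tail/zero -> 0x00
vd[10] tail/zero -> 0x00
vd[11] tail/zero -> 0x00
vd[12] tail/zero -> 0x00
vd[13] tail/zero -> 0x00
vd[14] tail/zero -> 0x00
vd[15] tail/zero -> 0x00

vd = [130, 0, 32, 40, 0, 136, 8, 0, 0, 0, 0, 0, 0, 0, 0, 0]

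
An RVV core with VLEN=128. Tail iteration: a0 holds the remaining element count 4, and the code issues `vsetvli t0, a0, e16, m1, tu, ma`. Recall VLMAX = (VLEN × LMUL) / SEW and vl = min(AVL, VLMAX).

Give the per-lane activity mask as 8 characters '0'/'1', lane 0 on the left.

predicate = 11110000

VLMAX = VLEN×LMUL/SEW = 128×1/16 = 8
AVL=4 ≤ VLMAX=8, so vl = 4
bits (lane 0 leftmost): 11110000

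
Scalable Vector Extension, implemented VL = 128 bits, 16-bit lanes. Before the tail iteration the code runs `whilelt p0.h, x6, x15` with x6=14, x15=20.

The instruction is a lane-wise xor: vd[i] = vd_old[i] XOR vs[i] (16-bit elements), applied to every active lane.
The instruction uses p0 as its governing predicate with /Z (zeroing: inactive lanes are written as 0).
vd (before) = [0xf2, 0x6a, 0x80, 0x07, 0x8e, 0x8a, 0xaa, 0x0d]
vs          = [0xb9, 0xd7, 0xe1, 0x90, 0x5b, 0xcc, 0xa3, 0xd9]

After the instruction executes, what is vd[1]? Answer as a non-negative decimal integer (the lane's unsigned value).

128-bit reg / 16-bit elem → 8 lanes
whilelt: lane j active iff 14+j < 20 → j < 6 → 6 active
vd[0] xor(0xf2,0xb9) -> 0x4b
vd[1] xor(0x6a,0xd7) -> 0xbd
vd[2] xor(0x80,0xe1) -> 0x61
vd[3] xor(0x07,0x90) -> 0x97
vd[4] xor(0x8e,0x5b) -> 0xd5
vd[5] xor(0x8a,0xcc) -> 0x46
vd[6] tail/zero -> 0x00
vd[7] tail/zero -> 0x00

vd[1] = 189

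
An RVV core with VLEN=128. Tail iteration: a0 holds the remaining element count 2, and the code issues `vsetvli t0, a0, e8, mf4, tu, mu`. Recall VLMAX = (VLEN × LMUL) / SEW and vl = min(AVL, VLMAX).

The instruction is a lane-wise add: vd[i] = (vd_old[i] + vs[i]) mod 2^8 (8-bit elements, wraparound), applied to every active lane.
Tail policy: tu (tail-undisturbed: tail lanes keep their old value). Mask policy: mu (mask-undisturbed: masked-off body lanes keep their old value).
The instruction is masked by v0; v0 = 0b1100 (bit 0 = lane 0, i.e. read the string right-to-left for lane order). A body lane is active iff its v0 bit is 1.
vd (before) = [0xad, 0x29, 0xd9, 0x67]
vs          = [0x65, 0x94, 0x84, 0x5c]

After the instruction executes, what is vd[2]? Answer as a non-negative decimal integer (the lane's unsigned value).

VLMAX = VLEN×LMUL/SEW = 128×1/4/8 = 4
vl ← min(2, 4) = 2
  i=0: mask-off/keep → 173
  i=1: mask-off/keep → 41
  i=2: tail/keep → 217
  i=3: tail/keep → 103

vd[2] = 217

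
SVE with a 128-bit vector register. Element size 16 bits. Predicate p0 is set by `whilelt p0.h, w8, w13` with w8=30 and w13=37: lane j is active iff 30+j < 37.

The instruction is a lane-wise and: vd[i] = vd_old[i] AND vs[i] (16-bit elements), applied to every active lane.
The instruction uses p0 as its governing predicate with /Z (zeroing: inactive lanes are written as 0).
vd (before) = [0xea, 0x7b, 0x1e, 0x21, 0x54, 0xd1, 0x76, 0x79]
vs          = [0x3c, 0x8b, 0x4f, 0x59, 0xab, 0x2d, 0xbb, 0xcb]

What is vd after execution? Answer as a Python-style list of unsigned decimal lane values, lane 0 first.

vd = [40, 11, 14, 1, 0, 1, 50, 0]

register lanes = 128/16 = 8
active while 30+j < 37, i.e. j ∈ [0,7) capped at 8 ⇒ 7
vd[0] and(0xea,0x3c) -> 0x28
vd[1] and(0x7b,0x8b) -> 0x0b
vd[2] and(0x1e,0x4f) -> 0x0e
vd[3] and(0x21,0x59) -> 0x01
vd[4] and(0x54,0xab) -> 0x00
vd[5] and(0xd1,0x2d) -> 0x01
vd[6] and(0x76,0xbb) -> 0x32
vd[7] tail/zero -> 0x00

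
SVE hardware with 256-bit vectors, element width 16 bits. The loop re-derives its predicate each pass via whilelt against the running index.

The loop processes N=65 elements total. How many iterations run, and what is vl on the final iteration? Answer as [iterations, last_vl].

lane count: 256 div 16 = 16
iterations = ceil(65/16) = 5; final-pass vl = 1

[iterations, last_vl] = [5, 1]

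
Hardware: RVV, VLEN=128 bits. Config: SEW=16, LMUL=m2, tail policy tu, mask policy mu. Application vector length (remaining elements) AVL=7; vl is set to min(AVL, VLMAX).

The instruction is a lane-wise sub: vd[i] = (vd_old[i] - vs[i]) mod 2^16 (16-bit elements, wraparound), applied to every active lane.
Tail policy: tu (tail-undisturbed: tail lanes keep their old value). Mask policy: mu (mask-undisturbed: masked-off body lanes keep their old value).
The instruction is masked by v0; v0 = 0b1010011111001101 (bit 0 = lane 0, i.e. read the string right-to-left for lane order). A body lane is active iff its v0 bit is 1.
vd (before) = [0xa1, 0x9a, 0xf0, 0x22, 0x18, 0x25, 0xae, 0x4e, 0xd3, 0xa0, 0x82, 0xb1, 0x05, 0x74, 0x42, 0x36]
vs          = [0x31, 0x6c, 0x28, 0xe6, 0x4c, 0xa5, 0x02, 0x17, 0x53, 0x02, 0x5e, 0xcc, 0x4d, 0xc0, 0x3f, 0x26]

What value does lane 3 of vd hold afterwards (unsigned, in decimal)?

lanes per group: 128·2/16 = 16
vl ← min(7, 16) = 7
[0] sub(0xa1,0x31) = 0x70
[1] mask-off/keep = 0x9a
[2] sub(0xf0,0x28) = 0xc8
[3] sub(0x22,0xe6) = 0xff3c
[4] mask-off/keep = 0x18
[5] mask-off/keep = 0x25
[6] sub(0xae,0x02) = 0xac
[7] tail/keep = 0x4e
[8] tail/keep = 0xd3
[9] tail/keep = 0xa0
[10] tail/keep = 0x82
[11] tail/keep = 0xb1
[12] tail/keep = 0x05
[13] tail/keep = 0x74
[14] tail/keep = 0x42
[15] tail/keep = 0x36

vd[3] = 65340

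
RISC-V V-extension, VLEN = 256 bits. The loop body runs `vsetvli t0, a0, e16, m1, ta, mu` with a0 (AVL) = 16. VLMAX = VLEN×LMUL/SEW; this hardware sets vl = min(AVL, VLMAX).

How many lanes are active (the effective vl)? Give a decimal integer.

VLMAX = VLEN×LMUL/SEW = 256×1/16 = 16
vl ← min(16, 16) = 16

vl = 16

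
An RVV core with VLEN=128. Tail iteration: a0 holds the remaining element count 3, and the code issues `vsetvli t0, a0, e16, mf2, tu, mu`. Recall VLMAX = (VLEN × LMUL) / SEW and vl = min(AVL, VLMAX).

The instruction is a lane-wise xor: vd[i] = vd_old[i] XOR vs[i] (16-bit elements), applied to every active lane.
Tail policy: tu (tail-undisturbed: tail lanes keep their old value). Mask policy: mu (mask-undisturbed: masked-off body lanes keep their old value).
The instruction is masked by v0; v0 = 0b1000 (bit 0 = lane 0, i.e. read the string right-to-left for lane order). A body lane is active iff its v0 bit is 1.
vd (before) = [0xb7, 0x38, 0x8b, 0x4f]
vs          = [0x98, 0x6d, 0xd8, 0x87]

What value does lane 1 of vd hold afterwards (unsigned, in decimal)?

vd[1] = 56

VLMAX = (128 × 1/2) / 16 = 4 lanes
vl = min(AVL, VLMAX) = min(3, 4) = 3
vd[0] mask-off/keep -> 0xb7
vd[1] mask-off/keep -> 0x38
vd[2] mask-off/keep -> 0x8b
vd[3] tail/keep -> 0x4f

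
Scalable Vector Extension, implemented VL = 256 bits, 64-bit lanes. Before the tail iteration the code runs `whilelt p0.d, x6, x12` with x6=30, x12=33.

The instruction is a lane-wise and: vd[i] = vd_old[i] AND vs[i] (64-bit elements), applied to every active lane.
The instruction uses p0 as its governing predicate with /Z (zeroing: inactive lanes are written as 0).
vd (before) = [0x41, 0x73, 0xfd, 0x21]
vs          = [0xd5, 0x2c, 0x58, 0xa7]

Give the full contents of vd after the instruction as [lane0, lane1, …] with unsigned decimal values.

vd = [65, 32, 88, 0]

lane count: 256 div 64 = 4
active while 30+j < 33, i.e. j ∈ [0,3) capped at 4 ⇒ 3
  i=0: and(0x41,0xd5) → 65
  i=1: and(0x73,0x2c) → 32
  i=2: and(0xfd,0x58) → 88
  i=3: tail/zero → 0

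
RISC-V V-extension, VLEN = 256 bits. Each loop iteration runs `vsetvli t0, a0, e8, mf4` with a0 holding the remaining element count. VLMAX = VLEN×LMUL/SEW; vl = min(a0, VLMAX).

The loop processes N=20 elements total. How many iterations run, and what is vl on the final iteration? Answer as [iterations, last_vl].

VLMAX = (256 × 1/4) / 8 = 8 lanes
iterations = ceil(20/8) = 3; final-pass vl = 4

[iterations, last_vl] = [3, 4]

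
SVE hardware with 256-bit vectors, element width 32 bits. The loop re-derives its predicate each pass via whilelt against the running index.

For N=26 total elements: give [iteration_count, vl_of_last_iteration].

register lanes = 256/32 = 8
26 elements at 8/iter → 4 passes, remainder 2 on the last

[iterations, last_vl] = [4, 2]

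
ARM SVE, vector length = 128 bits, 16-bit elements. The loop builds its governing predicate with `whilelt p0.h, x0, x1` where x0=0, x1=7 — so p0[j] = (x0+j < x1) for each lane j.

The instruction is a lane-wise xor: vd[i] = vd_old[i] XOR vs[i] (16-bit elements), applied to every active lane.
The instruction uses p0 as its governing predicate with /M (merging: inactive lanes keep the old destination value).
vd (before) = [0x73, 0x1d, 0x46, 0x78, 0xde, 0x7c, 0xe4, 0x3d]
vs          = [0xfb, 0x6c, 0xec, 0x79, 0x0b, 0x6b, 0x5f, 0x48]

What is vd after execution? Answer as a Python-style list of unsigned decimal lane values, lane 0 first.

lane count: 128 div 16 = 8
p0[j] = (0+j < 7); true for j=0..6 → 7 lanes set
  i=0: xor(0x73,0xfb) → 136
  i=1: xor(0x1d,0x6c) → 113
  i=2: xor(0x46,0xec) → 170
  i=3: xor(0x78,0x79) → 1
  i=4: xor(0xde,0x0b) → 213
  i=5: xor(0x7c,0x6b) → 23
  i=6: xor(0xe4,0x5f) → 187
  i=7: tail/keep → 61

vd = [136, 113, 170, 1, 213, 23, 187, 61]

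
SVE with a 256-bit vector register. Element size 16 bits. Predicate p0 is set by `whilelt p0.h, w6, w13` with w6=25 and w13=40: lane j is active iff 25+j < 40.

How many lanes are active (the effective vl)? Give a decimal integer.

vl = 15

256-bit reg / 16-bit elem → 16 lanes
p0[j] = (25+j < 40); true for j=0..14 → 15 lanes set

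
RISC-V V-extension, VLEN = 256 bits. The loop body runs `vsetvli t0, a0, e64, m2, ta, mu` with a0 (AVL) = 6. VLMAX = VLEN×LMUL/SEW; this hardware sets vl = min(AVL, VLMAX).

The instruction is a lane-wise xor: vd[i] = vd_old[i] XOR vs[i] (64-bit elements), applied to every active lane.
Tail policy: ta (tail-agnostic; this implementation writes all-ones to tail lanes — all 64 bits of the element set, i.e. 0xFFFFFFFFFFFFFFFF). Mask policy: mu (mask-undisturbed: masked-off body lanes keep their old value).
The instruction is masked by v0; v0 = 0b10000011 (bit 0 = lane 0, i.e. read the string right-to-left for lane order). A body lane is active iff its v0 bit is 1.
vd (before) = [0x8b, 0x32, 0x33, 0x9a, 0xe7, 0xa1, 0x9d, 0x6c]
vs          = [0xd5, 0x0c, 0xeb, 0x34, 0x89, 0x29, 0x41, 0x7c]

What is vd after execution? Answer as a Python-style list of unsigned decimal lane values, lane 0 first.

VLMAX = VLEN×LMUL/SEW = 256×2/64 = 8
vl = min(AVL, VLMAX) = min(6, 8) = 6
lane  0: xor(0x8b,0xd5) ⇒ 0x5e
lane  1: xor(0x32,0x0c) ⇒ 0x3e
lane  2: mask-off/keep ⇒ 0x33
lane  3: mask-off/keep ⇒ 0x9a
lane  4: mask-off/keep ⇒ 0xe7
lane  5: mask-off/keep ⇒ 0xa1
lane  6: tail/ones ⇒ 0xffffffffffffffff
lane  7: tail/ones ⇒ 0xffffffffffffffff

vd = [94, 62, 51, 154, 231, 161, 18446744073709551615, 18446744073709551615]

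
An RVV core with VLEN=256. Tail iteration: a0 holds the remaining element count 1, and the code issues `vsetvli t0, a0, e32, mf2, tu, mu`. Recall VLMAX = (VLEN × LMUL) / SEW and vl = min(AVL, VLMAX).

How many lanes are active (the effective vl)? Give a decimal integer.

VLMAX = VLEN×LMUL/SEW = 256×1/2/32 = 4
vl ← min(1, 4) = 1

vl = 1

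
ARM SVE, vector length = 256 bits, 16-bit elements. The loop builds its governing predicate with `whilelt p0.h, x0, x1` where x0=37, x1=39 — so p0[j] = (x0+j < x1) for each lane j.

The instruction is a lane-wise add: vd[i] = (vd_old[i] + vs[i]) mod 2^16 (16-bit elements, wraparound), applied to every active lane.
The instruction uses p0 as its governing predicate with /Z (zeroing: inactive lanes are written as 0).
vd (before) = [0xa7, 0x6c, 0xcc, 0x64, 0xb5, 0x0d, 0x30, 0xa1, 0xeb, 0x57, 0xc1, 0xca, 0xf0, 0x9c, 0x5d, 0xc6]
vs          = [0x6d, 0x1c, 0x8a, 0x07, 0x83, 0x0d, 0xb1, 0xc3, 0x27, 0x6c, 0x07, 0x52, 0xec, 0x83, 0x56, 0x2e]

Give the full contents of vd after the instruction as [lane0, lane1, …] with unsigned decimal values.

lane count: 256 div 16 = 16
whilelt: lane j active iff 37+j < 39 → j < 2 → 2 active
vd[0] add(0xa7,0x6d) -> 0x114
vd[1] add(0x6c,0x1c) -> 0x88
vd[2] tail/zero -> 0x00
vd[3] tail/zero -> 0x00
vd[4] tail/zero -> 0x00
vd[5] tail/zero -> 0x00
vd[6] tail/zero -> 0x00
vd[7] tail/zero -> 0x00
vd[8] tail/zero -> 0x00
vd[9] tail/zero -> 0x00
vd[10] tail/zero -> 0x00
vd[11] tail/zero -> 0x00
vd[12] tail/zero -> 0x00
vd[13] tail/zero -> 0x00
vd[14] tail/zero -> 0x00
vd[15] tail/zero -> 0x00

vd = [276, 136, 0, 0, 0, 0, 0, 0, 0, 0, 0, 0, 0, 0, 0, 0]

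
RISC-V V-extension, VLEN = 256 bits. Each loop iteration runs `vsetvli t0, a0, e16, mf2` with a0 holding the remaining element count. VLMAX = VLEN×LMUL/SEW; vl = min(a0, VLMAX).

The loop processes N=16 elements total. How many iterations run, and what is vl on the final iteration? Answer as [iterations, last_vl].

[iterations, last_vl] = [2, 8]

VLMAX = VLEN×LMUL/SEW = 256×1/2/16 = 8
iterations = ceil(16/8) = 2; final-pass vl = 8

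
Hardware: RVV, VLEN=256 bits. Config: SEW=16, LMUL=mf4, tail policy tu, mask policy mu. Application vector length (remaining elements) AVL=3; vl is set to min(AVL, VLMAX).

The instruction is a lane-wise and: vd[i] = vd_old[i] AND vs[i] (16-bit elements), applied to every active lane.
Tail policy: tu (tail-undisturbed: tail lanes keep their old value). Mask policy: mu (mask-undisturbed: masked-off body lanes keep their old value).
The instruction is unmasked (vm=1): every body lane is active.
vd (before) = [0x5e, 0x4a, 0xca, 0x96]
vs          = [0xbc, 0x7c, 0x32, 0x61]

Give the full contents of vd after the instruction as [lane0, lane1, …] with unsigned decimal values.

lanes per group: 256·1/4/16 = 4
vl = min(AVL, VLMAX) = min(3, 4) = 3
lane  0: and(0x5e,0xbc) ⇒ 0x1c
lane  1: and(0x4a,0x7c) ⇒ 0x48
lane  2: and(0xca,0x32) ⇒ 0x02
lane  3: tail/keep ⇒ 0x96

vd = [28, 72, 2, 150]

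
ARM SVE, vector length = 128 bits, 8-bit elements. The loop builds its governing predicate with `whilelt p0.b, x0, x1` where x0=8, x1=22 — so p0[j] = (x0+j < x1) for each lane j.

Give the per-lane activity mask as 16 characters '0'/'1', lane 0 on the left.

128-bit reg / 8-bit elem → 16 lanes
p0[j] = (8+j < 22); true for j=0..13 → 14 lanes set
bits (lane 0 leftmost): 1111111111111100

predicate = 1111111111111100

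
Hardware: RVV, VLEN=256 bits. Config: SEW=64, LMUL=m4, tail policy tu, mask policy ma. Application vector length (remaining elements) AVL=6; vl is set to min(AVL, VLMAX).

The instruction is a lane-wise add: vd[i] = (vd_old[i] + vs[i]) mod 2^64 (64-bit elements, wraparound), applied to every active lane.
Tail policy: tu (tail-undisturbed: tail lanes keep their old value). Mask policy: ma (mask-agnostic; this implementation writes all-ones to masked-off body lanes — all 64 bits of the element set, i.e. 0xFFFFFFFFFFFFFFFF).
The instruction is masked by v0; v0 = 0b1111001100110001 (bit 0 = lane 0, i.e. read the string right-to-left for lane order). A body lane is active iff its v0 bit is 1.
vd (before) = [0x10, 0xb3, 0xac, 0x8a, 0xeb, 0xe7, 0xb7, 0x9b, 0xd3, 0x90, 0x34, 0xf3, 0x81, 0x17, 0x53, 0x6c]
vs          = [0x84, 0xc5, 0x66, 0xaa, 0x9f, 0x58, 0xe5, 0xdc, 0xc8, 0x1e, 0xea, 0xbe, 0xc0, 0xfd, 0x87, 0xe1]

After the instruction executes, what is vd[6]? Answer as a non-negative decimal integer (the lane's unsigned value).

lanes per group: 256·4/64 = 16
AVL=6 ≤ VLMAX=16, so vl = 6
  i=0: add(0x10,0x84) → 148
  i=1: mask-off/ones → 18446744073709551615
  i=2: mask-off/ones → 18446744073709551615
  i=3: mask-off/ones → 18446744073709551615
  i=4: add(0xeb,0x9f) → 394
  i=5: add(0xe7,0x58) → 319
  i=6: tail/keep → 183
  i=7: tail/keep → 155
  i=8: tail/keep → 211
  i=9: tail/keep → 144
  i=10: tail/keep → 52
  i=11: tail/keep → 243
  i=12: tail/keep → 129
  i=13: tail/keep → 23
  i=14: tail/keep → 83
  i=15: tail/keep → 108

vd[6] = 183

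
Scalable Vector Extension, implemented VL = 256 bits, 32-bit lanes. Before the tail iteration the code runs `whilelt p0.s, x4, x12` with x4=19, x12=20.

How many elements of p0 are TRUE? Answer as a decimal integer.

vl = 1

register lanes = 256/32 = 8
active while 19+j < 20, i.e. j ∈ [0,1) capped at 8 ⇒ 1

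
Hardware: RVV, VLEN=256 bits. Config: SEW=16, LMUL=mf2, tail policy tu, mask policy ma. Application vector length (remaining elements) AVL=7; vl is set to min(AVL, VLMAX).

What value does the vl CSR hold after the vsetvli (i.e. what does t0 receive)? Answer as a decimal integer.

lanes per group: 256·1/2/16 = 8
AVL=7 ≤ VLMAX=8, so vl = 7

vl = 7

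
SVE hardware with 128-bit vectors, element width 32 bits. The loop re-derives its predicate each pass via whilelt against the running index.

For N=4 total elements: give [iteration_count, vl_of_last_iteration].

128-bit reg / 32-bit elem → 4 lanes
4 elements at 4/iter → 1 passes, remainder 4 on the last

[iterations, last_vl] = [1, 4]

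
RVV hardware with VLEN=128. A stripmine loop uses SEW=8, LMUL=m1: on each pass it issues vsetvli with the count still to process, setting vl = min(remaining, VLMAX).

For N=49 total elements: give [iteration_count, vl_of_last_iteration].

lanes per group: 128·1/8 = 16
N=49: ⌈49/16⌉ = 4 iters; last vl = 49 − 3×16 = 1

[iterations, last_vl] = [4, 1]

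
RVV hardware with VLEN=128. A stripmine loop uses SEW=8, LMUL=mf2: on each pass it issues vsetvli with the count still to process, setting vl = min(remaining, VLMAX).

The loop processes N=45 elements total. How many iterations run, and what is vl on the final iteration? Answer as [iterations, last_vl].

[iterations, last_vl] = [6, 5]

VLMAX = VLEN×LMUL/SEW = 128×1/2/8 = 8
iterations = ceil(45/8) = 6; final-pass vl = 5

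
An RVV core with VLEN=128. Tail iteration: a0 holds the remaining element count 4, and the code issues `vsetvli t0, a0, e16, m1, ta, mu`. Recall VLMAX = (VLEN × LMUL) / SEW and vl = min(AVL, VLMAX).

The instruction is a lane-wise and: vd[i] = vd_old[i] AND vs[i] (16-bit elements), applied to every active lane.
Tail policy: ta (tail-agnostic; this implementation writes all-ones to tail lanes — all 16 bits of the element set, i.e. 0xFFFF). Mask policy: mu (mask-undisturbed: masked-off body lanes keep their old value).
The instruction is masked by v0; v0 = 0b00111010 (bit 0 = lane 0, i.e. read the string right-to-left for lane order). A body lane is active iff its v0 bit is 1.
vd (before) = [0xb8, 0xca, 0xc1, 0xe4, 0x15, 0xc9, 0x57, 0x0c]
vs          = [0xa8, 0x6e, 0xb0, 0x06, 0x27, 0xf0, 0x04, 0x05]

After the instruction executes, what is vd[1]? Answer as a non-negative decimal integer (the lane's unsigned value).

vd[1] = 74

lanes per group: 128·1/16 = 8
vl = min(AVL, VLMAX) = min(4, 8) = 4
[0] mask-off/keep = 0xb8
[1] and(0xca,0x6e) = 0x4a
[2] mask-off/keep = 0xc1
[3] and(0xe4,0x06) = 0x04
[4] tail/ones = 0xffff
[5] tail/ones = 0xffff
[6] tail/ones = 0xffff
[7] tail/ones = 0xffff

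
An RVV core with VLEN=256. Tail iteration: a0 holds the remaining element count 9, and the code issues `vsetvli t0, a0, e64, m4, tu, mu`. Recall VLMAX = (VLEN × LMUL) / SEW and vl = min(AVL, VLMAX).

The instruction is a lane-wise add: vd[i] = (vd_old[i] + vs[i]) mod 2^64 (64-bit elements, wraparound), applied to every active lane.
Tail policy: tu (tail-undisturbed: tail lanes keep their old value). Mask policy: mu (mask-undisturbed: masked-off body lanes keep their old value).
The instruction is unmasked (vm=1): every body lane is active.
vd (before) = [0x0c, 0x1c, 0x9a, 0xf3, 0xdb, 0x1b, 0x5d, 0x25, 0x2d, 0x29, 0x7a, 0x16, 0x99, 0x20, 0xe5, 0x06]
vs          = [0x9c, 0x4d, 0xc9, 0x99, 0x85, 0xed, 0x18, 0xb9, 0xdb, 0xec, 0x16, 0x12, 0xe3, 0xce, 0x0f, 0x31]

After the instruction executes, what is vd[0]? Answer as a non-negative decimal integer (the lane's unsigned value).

VLMAX = VLEN×LMUL/SEW = 256×4/64 = 16
AVL=9 ≤ VLMAX=16, so vl = 9
  i=0: add(0x0c,0x9c) → 168
  i=1: add(0x1c,0x4d) → 105
  i=2: add(0x9a,0xc9) → 355
  i=3: add(0xf3,0x99) → 396
  i=4: add(0xdb,0x85) → 352
  i=5: add(0x1b,0xed) → 264
  i=6: add(0x5d,0x18) → 117
  i=7: add(0x25,0xb9) → 222
  i=8: add(0x2d,0xdb) → 264
  i=9: tail/keep → 41
  i=10: tail/keep → 122
  i=11: tail/keep → 22
  i=12: tail/keep → 153
  i=13: tail/keep → 32
  i=14: tail/keep → 229
  i=15: tail/keep → 6

vd[0] = 168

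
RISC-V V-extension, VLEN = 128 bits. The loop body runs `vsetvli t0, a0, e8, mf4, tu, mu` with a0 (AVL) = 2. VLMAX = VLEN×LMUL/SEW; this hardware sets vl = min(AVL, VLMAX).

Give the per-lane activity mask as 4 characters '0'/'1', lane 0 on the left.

lanes per group: 128·1/4/8 = 4
vl ← min(2, 4) = 2
bits (lane 0 leftmost): 1100

predicate = 1100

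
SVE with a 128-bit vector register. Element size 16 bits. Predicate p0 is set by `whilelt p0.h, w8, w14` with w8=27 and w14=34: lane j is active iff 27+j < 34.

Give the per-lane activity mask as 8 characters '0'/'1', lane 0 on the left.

predicate = 11111110

lane count: 128 div 16 = 8
active while 27+j < 34, i.e. j ∈ [0,7) capped at 8 ⇒ 7
bits (lane 0 leftmost): 11111110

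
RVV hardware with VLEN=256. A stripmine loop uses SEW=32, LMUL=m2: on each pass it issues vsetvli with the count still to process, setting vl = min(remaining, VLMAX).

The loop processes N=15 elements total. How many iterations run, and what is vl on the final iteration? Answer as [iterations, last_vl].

[iterations, last_vl] = [1, 15]

VLMAX = VLEN×LMUL/SEW = 256×2/32 = 16
15 elements at 16/iter → 1 passes, remainder 15 on the last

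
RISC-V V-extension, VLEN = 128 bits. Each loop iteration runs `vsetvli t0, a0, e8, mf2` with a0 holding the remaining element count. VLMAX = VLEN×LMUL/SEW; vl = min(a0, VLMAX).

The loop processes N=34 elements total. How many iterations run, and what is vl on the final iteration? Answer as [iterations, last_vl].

[iterations, last_vl] = [5, 2]

VLMAX = (128 × 1/2) / 8 = 8 lanes
N=34: ⌈34/8⌉ = 5 iters; last vl = 34 − 4×8 = 2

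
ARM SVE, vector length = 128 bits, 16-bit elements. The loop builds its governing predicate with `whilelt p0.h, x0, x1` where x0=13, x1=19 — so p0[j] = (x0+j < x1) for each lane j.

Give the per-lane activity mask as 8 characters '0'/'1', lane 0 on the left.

lane count: 128 div 16 = 8
active while 13+j < 19, i.e. j ∈ [0,6) capped at 8 ⇒ 6
bits (lane 0 leftmost): 11111100

predicate = 11111100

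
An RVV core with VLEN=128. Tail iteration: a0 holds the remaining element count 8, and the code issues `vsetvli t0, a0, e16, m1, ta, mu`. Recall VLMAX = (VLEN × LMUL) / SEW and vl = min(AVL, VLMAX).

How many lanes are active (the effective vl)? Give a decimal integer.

VLMAX = VLEN×LMUL/SEW = 128×1/16 = 8
AVL=8 ≤ VLMAX=8, so vl = 8

vl = 8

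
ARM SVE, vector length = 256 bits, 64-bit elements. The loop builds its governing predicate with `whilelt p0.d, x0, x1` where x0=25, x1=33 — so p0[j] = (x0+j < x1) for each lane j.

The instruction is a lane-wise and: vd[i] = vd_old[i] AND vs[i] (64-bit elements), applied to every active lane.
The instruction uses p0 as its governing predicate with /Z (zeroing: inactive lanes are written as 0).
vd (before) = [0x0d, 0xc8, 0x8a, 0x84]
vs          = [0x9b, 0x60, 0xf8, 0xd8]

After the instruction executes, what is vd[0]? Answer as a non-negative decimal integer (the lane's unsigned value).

lane count: 256 div 64 = 4
active while 25+j < 33, i.e. j ∈ [0,8) capped at 4 ⇒ 4
  i=0: and(0x0d,0x9b) → 9
  i=1: and(0xc8,0x60) → 64
  i=2: and(0x8a,0xf8) → 136
  i=3: and(0x84,0xd8) → 128

vd[0] = 9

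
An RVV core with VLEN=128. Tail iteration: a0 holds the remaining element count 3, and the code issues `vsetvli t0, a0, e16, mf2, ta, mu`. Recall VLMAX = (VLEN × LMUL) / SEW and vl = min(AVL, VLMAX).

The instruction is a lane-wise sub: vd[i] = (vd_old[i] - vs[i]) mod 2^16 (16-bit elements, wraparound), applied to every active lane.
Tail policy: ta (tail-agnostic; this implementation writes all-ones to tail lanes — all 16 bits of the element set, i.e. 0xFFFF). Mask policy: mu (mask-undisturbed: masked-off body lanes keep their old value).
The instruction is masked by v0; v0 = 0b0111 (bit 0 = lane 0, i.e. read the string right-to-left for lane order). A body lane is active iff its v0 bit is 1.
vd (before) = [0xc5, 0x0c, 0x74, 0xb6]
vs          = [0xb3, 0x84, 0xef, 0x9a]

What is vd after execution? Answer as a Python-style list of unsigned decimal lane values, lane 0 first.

VLMAX = (128 × 1/2) / 16 = 4 lanes
AVL=3 ≤ VLMAX=4, so vl = 3
[0] sub(0xc5,0xb3) = 0x12
[1] sub(0x0c,0x84) = 0xff88
[2] sub(0x74,0xef) = 0xff85
[3] tail/ones = 0xffff

vd = [18, 65416, 65413, 65535]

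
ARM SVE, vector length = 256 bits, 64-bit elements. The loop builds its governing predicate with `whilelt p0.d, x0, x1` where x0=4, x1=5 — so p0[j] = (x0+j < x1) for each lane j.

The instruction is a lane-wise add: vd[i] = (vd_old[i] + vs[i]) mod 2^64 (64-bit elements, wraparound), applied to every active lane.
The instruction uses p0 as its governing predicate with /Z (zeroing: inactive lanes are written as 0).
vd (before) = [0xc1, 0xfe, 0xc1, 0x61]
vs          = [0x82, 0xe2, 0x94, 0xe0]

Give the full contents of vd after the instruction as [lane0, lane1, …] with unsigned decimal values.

vd = [323, 0, 0, 0]

lane count: 256 div 64 = 4
p0[j] = (4+j < 5); true for j=0..0 → 1 lanes set
  i=0: add(0xc1,0x82) → 323
  i=1: tail/zero → 0
  i=2: tail/zero → 0
  i=3: tail/zero → 0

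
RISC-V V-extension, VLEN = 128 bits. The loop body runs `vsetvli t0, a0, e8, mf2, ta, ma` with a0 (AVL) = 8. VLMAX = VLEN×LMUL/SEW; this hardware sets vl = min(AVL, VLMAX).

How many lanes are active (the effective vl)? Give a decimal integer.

lanes per group: 128·1/2/8 = 8
AVL=8 ≤ VLMAX=8, so vl = 8

vl = 8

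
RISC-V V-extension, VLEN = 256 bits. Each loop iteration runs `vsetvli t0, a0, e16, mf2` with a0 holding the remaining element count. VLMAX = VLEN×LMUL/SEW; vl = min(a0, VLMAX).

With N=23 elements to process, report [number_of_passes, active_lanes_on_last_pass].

VLMAX = (256 × 1/2) / 16 = 8 lanes
23 elements at 8/iter → 3 passes, remainder 7 on the last

[iterations, last_vl] = [3, 7]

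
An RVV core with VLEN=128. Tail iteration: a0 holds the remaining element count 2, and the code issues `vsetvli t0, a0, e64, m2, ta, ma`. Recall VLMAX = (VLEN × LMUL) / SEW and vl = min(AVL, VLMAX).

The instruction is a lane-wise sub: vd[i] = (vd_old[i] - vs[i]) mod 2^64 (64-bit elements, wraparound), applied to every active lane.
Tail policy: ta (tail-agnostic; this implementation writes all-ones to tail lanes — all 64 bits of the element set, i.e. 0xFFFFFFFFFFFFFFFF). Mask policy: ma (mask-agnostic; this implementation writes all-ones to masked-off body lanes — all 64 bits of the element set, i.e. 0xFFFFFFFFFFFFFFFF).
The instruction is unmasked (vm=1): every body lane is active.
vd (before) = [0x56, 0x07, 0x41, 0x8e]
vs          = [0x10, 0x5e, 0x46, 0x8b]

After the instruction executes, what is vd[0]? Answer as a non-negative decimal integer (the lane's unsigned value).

vd[0] = 70

VLMAX = VLEN×LMUL/SEW = 128×2/64 = 4
vl = min(AVL, VLMAX) = min(2, 4) = 2
  i=0: sub(0x56,0x10) → 70
  i=1: sub(0x07,0x5e) → 18446744073709551529
  i=2: tail/ones → 18446744073709551615
  i=3: tail/ones → 18446744073709551615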